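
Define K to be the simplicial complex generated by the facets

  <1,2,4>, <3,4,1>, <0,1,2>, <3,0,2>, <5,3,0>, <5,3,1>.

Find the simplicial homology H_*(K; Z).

Take the total order 0 < 1 < 2 < 3 < 4 < 5 on the vertex set. Then K (dimension 2) consists of the simplices:

  0-simplices (6): [0], [1], [2], [3], [4], [5]
  1-simplices (12): [0,1], [0,2], [0,3], [0,5], [1,2], [1,3], [1,4], [1,5], [2,3], [2,4], [3,4], [3,5]
  2-simplices (6): [0,1,2], [0,2,3], [0,3,5], [1,2,4], [1,3,4], [1,3,5]

giving chain groups C_0 ≅ Z^6, C_1 ≅ Z^12, C_2 ≅ Z^6.

∂_1: C_1 → C_0 sends each edge [p,q] (with p < q) to q − p. For instance
  ∂[2,3] = [3] − [2].
The 6×12 boundary matrix has rank 5 and Smith normal form diag(1,1,1,1,1).

Boundary ∂_2: C_2 → C_1 sends each 2-simplex [p,q,r] to [q,r] − [p,r] + [p,q]. For instance
  ∂[1,2,4] = [2,4] − [1,4] + [1,2],
  ∂[1,3,5] = [3,5] − [1,5] + [1,3].
The 12×6 boundary matrix has rank 6 and Smith normal form diag(1,1,1,1,1,1).

Now H_k = ker ∂_k / im ∂_{k+1}, so:

  H_0: rank C_0 − rank ∂_1 = 6 − 5 = 1, and the invariant factors of ∂_1 are all 1, so H_0 = Z.
  H_1: rank ker ∂_1 − rank ∂_2 = (12 − 5) − 6 = 1, and the invariant factors of ∂_2 are all 1, so H_1 = Z.
  H_2: rank ker ∂_2 − rank ∂_3 = (6 − 6) − 0 = 0, and there is no ∂_3, so H_2 = 0.

H_0 ≅ Z,  H_1 ≅ Z,  H_2 = 0.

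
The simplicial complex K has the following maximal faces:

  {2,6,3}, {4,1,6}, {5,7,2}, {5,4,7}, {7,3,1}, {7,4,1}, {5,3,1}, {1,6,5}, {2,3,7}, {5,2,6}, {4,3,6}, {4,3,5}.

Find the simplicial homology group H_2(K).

Take the total order 1 < 2 < 3 < 4 < 5 < 6 < 7 on the vertex set. Then K (dimension 2) consists of the simplices:

  0-simplices (7): [1], [2], [3], [4], [5], [6], [7]
  1-simplices (18): [1,3], [1,4], [1,5], [1,6], [1,7], [2,3], [2,5], [2,6], [2,7], [3,4], [3,5], [3,6], [3,7], [4,5], [4,6], [4,7], [5,6], [5,7]
  2-simplices (12): [1,3,5], [1,3,7], [1,4,6], [1,4,7], [1,5,6], [2,3,6], [2,3,7], [2,5,6], [2,5,7], [3,4,5], [3,4,6], [4,5,7]

giving chain groups C_0 ≅ Z^7, C_1 ≅ Z^18, C_2 ≅ Z^12.

The boundary map ∂_1: C_1 → C_0 is given by ∂[p,q] = [q] − [p].
The resulting 7×18 matrix has rank 6, and its Smith normal form has invariant factors (1,1,1,1,1,1).

Boundary ∂_2: C_2 → C_1 maps a triangle to the signed sum of its edges. For instance
  ∂[2,3,6] = [3,6] − [2,6] + [2,3],
  ∂[2,3,7] = [3,7] − [2,7] + [2,3].
This gives a 18×12 integer matrix of rank 12; reducing to Smith normal form yields diagonal entries (1,1,1,1,1,1,1,1,1,1,1,2).

Reading off H_k = ker ∂_k / im ∂_{k+1}:

  H_2: rank ker ∂_2 − rank ∂_3 = (12 − 12) − 0 = 0, and there is no ∂_3, so H_2 = 0.

H_2 = 0.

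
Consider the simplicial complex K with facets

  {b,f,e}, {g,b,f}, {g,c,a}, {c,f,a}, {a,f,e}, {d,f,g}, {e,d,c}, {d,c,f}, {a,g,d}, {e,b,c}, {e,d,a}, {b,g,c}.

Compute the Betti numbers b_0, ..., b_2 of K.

b_0 = 1, b_1 = 0, b_2 = 0.

K has 7 vertices, 18 edges, 12 triangles.
rank ∂_0 = 0, rank ∂_1 = 6 ⇒ b_0 = 7 − 0 − 6 = 1; all invariant factors of ∂_1 are 1 so no torsion. So H_0 = Z.
rank ∂_1 = 6, rank ∂_2 = 12 ⇒ b_1 = 18 − 6 − 12 = 0; ∂_2 has invariant factor(s) [2] giving torsion. So H_1 = Z/2Z.
rank ∂_2 = 12, rank ∂_3 = 0 ⇒ b_2 = 12 − 12 − 0 = 0. So H_2 = 0.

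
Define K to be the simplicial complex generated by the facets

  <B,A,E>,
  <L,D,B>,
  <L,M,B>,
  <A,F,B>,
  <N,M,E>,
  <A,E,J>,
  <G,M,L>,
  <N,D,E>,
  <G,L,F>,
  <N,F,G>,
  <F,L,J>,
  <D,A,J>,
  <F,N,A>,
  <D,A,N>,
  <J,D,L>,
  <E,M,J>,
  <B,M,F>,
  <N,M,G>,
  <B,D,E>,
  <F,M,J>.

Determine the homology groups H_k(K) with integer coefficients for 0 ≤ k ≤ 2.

H_0 ≅ Z,  H_1 ≅ Z ⊕ Z_2,  H_2 = 0.

Order the vertices as A < B < D < E < F < G < J < L < M < N. Listing each simplex with vertices in this order, K has dimension 2 with simplices:

  0-simplices (10): A, B, D, E, F, G, J, L, M, N
  1-simplices (30): AB, AD, AE, AF, AJ, AN, BD, BE, BF, BL, BM, DE, DJ, DL, DN, EJ, EM, EN, FG, FJ, FL, FM, FN, GL, GM, GN, JL, JM, LM, MN
  2-simplices (20): ABE, ABF, ADJ, ADN, AEJ, AFN, BDE, BDL, BFM, BLM, DEN, DJL, EJM, EMN, FGL, FGN, FJL, FJM, GLM, GMN

so the chain groups are C_0 ≅ Z^10, C_1 ≅ Z^30, C_2 ≅ Z^20.

Boundary ∂_1: C_1 → C_0 maps an edge to its endpoints' difference, ∂[p,q] = q − p. For instance
  ∂FJ = J − F.
This gives a 10×30 integer matrix of rank 9; reducing to Smith normal form yields diagonal entries (1,1,1,1,1,1,1,1,1).

The boundary map ∂_2: C_2 → C_1 acts by ∂[p,q,r] = [q,r] − [p,r] + [p,q]. For instance
  ∂ABF = BF − AF + AB,
  ∂ADN = DN − AN + AD.
The 30×20 boundary matrix has rank 20 and Smith normal form diag(1,1,1,1,1,1,1,1,1,1,1,1,1,1,1,1,1,1,1,2).

Computing H_k = (kernel of ∂_k) / (image of ∂_{k+1}):

  H_0: rank C_0 − rank ∂_1 = 10 − 9 = 1, and the invariant factors of ∂_1 are all 1, so H_0 ≅ Z.
  H_1: rank ker ∂_1 − rank ∂_2 = (30 − 9) − 20 = 1, and ∂_2 has invariant factor 2 > 1, so H_1 ≅ Z ⊕ Z_2.
  H_2: rank ker ∂_2 − rank ∂_3 = (20 − 20) − 0 = 0, and there is no ∂_3, so H_2 ≅ 0.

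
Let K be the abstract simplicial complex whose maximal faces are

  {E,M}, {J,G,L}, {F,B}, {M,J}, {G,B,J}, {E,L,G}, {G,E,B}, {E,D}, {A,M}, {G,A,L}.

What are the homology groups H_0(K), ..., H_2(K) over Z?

Fix the vertex order A < B < D < E < F < G < J < L < M and write every simplex with vertices in increasing order. Then dim K = 2 and the simplices of K are:

  0-simplices (9): A, B, D, E, F, G, J, L, M
  1-simplices (15): AG, AL, AM, BE, BF, BG, BJ, DE, EG, EL, EM, GJ, GL, JL, JM
  2-simplices (5): AGL, BEG, BGJ, EGL, GJL

Hence C_0 ≅ Z^9, C_1 ≅ Z^15, C_2 ≅ Z^5.

Boundary ∂_1: C_1 → C_0 is given by ∂[p,q] = [q] − [p].
As a 9×15 matrix over Z this has rank 8, with invariant factors (1,1,1,1,1,1,1,1).

The boundary map ∂_2: C_2 → C_1 sends each 2-simplex [p,q,r] to [q,r] − [p,r] + [p,q]. For instance
  ∂EGL = GL − EL + EG,
  ∂BEG = EG − BG + BE.
This gives a 15×5 integer matrix of rank 5; reducing to Smith normal form yields diagonal entries (1,1,1,1,1).

Reading off H_k = ker ∂_k / im ∂_{k+1}:

  H_0: rank C_0 − rank ∂_1 = 9 − 8 = 1, and the invariant factors of ∂_1 are all 1, so H_0 ≅ Z.
  H_1: rank ker ∂_1 − rank ∂_2 = (15 − 8) − 5 = 2, and the invariant factors of ∂_2 are all 1, so H_1 ≅ Z^2.
  H_2: rank ker ∂_2 − rank ∂_3 = (5 − 5) − 0 = 0, and there is no ∂_3, so H_2 ≅ 0.

H_0 ≅ Z,  H_1 ≅ Z^2,  H_2 = 0.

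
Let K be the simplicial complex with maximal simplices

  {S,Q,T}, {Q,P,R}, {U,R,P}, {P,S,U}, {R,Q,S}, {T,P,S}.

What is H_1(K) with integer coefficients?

K has 6 vertices, 12 edges, 6 triangles.
rank ∂_1 = 5, rank ∂_2 = 6 ⇒ b_1 = 12 − 5 − 6 = 1; all invariant factors of ∂_2 are 1 so no torsion. So H_1 ≅ Z.

H_1 ≅ Z.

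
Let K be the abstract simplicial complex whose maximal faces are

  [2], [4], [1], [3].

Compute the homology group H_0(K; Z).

H_0 ≅ Z^4.

We work with the vertex ordering 1 < 2 < 3 < 4. The simplices of K, each written with vertices in increasing order, are:

  0-simplices (4): [1], [2], [3], [4]

Hence C_0 ≅ Z^4.

Reading off H_k = ker ∂_k / im ∂_{k+1}:

  H_0: rank C_0 − rank ∂_1 = 4 − 0 = 4, and there is no ∂_1, so H_0 ≅ Z^4.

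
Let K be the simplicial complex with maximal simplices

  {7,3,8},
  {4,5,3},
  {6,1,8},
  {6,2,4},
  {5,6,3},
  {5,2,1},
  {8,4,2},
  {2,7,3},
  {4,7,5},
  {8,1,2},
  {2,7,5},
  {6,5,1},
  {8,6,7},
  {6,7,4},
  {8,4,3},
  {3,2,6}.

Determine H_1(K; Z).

Fix the vertex order 1 < 2 < 3 < 4 < 5 < 6 < 7 < 8 and write every simplex with vertices in increasing order. Then dim K = 2 and the simplices of K are:

  0-simplices (8): [1], [2], [3], [4], [5], [6], [7], [8]
  1-simplices (24): (24 of them)
  2-simplices (16): [1,2,5], [1,2,8], [1,5,6], [1,6,8], [2,3,6], [2,3,7], [2,4,6], [2,4,8], [2,5,7], [3,4,5], [3,4,8], [3,5,6], [3,7,8], [4,5,7], [4,6,7], [6,7,8]

so the chain groups are C_0 ≅ Z^8, C_1 ≅ Z^24, C_2 ≅ Z^16.

∂_1: C_1 → C_0 maps an edge to its endpoints' difference, ∂[p,q] = q − p.
As a 8×24 matrix over Z this has rank 7, with invariant factors (1,1,1,1,1,1,1).

The boundary map ∂_2: C_2 → C_1 acts by ∂[p,q,r] = [q,r] − [p,r] + [p,q]. For instance
  ∂[3,4,5] = [4,5] − [3,5] + [3,4],
  ∂[2,5,7] = [5,7] − [2,7] + [2,5].
The resulting 24×16 matrix has rank 15, and its Smith normal form has invariant factors (1,1,1,1,1,1,1,1,1,1,1,1,1,1,1).

Reading off H_k = ker ∂_k / im ∂_{k+1}:

  H_1: rank ker ∂_1 − rank ∂_2 = (24 − 7) − 15 = 2, and the invariant factors of ∂_2 are all 1, so H_1 = Z^2.

(K is a triangulation of the torus T^2.)

H_1 = Z^2.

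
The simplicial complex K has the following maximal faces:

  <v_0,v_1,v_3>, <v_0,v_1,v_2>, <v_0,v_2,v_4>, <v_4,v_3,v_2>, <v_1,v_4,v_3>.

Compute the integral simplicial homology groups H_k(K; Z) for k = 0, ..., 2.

H_0 = Z,  H_1 = Z,  H_2 = 0.

Take the total order v_0 < v_1 < v_2 < v_3 < v_4 on the vertex set. Then K (dimension 2) consists of the simplices:

  0-simplices (5): [v_0], [v_1], [v_2], [v_3], [v_4]
  1-simplices (10): [v_0,v_1], [v_0,v_2], [v_0,v_3], [v_0,v_4], [v_1,v_2], [v_1,v_3], [v_1,v_4], [v_2,v_3], [v_2,v_4], [v_3,v_4]
  2-simplices (5): [v_0,v_1,v_2], [v_0,v_1,v_3], [v_0,v_2,v_4], [v_1,v_3,v_4], [v_2,v_3,v_4]

giving chain groups C_0 ≅ Z^5, C_1 ≅ Z^10, C_2 ≅ Z^5.

The boundary map ∂_1: C_1 → C_0 sends each edge [p,q] (with p < q) to q − p.
The resulting 5×10 matrix has rank 4, and its Smith normal form has invariant factors (1,1,1,1).

Boundary ∂_2: C_2 → C_1 maps a triangle to the signed sum of its edges. For instance
  ∂[v_0,v_1,v_3] = [v_1,v_3] − [v_0,v_3] + [v_0,v_1],
  ∂[v_2,v_3,v_4] = [v_3,v_4] − [v_2,v_4] + [v_2,v_3].
The resulting 10×5 matrix has rank 5, and its Smith normal form has invariant factors (1,1,1,1,1).

Reading off H_k = ker ∂_k / im ∂_{k+1}:

  H_0: rank C_0 − rank ∂_1 = 5 − 4 = 1, and the invariant factors of ∂_1 are all 1, so H_0 = Z.
  H_1: rank ker ∂_1 − rank ∂_2 = (10 − 4) − 5 = 1, and the invariant factors of ∂_2 are all 1, so H_1 = Z.
  H_2: rank ker ∂_2 − rank ∂_3 = (5 − 5) − 0 = 0, and there is no ∂_3, so H_2 = 0.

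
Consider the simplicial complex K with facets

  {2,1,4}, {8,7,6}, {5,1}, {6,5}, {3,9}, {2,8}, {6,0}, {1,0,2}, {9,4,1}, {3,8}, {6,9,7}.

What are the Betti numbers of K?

b_0 = 1, b_1 = 4, b_2 = 0.

K has 10 vertices, 18 edges, 5 triangles.
rank ∂_0 = 0, rank ∂_1 = 9 ⇒ b_0 = 10 − 0 − 9 = 1; all invariant factors of ∂_1 are 1 so no torsion. So H_0 ≅ Z.
rank ∂_1 = 9, rank ∂_2 = 5 ⇒ b_1 = 18 − 9 − 5 = 4; all invariant factors of ∂_2 are 1 so no torsion. So H_1 ≅ Z^4.
rank ∂_2 = 5, rank ∂_3 = 0 ⇒ b_2 = 5 − 5 − 0 = 0. So H_2 ≅ 0.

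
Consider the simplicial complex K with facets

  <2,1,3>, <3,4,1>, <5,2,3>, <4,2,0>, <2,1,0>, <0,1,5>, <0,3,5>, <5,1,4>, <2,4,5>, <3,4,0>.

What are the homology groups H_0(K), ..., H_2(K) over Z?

H_0 ≅ Z,  H_1 ≅ Z/2Z,  H_2 = 0.

Fix the vertex order 0 < 1 < 2 < 3 < 4 < 5 and write every simplex with vertices in increasing order. Then dim K = 2 and the simplices of K are:

  0-simplices (6): [0], [1], [2], [3], [4], [5]
  1-simplices (15): [0,1], [0,2], [0,3], [0,4], [0,5], [1,2], [1,3], [1,4], [1,5], [2,3], [2,4], [2,5], [3,4], [3,5], [4,5]
  2-simplices (10): [0,1,2], [0,1,5], [0,2,4], [0,3,4], [0,3,5], [1,2,3], [1,3,4], [1,4,5], [2,3,5], [2,4,5]

giving chain groups C_0 ≅ Z^6, C_1 ≅ Z^15, C_2 ≅ Z^10.

The boundary map ∂_1: C_1 → C_0 maps an edge to its endpoints' difference, ∂[p,q] = q − p.
This gives a 6×15 integer matrix of rank 5; reducing to Smith normal form yields diagonal entries (1,1,1,1,1).

The boundary map ∂_2: C_2 → C_1 sends each 2-simplex [p,q,r] to [q,r] − [p,r] + [p,q]. For instance
  ∂[1,2,3] = [2,3] − [1,3] + [1,2],
  ∂[0,2,4] = [2,4] − [0,4] + [0,2].
This gives a 15×10 integer matrix of rank 10; reducing to Smith normal form yields diagonal entries (1,1,1,1,1,1,1,1,1,2).

Computing H_k = (kernel of ∂_k) / (image of ∂_{k+1}):

  H_0: rank C_0 − rank ∂_1 = 6 − 5 = 1, and the invariant factors of ∂_1 are all 1, so H_0 ≅ Z.
  H_1: rank ker ∂_1 − rank ∂_2 = (15 − 5) − 10 = 0, and ∂_2 has invariant factor 2 > 1, so H_1 ≅ Z/2Z.
  H_2: rank ker ∂_2 − rank ∂_3 = (10 − 10) − 0 = 0, and there is no ∂_3, so H_2 ≅ 0.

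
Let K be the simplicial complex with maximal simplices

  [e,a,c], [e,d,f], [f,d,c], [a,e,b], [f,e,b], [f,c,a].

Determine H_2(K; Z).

H_2 = 0.

We work with the vertex ordering a < b < c < d < e < f. The simplices of K, each written with vertices in increasing order, are:

  0-simplices (6): a, b, c, d, e, f
  1-simplices (12): ab, ac, ae, af, be, bf, cd, ce, cf, de, df, ef
  2-simplices (6): abe, ace, acf, bef, cdf, def

so the chain groups are C_0 ≅ Z^6, C_1 ≅ Z^12, C_2 ≅ Z^6.

The boundary map ∂_1: C_1 → C_0 sends each edge [p,q] (with p < q) to q − p. For instance
  ∂ae = e − a.
The 6×12 boundary matrix has rank 5 and Smith normal form diag(1,1,1,1,1).

The boundary map ∂_2: C_2 → C_1 sends each 2-simplex [p,q,r] to [q,r] − [p,r] + [p,q]. For instance
  ∂ace = ce − ae + ac,
  ∂def = ef − df + de.
This gives a 12×6 integer matrix of rank 6; reducing to Smith normal form yields diagonal entries (1,1,1,1,1,1).

Now H_k = ker ∂_k / im ∂_{k+1}, so:

  H_2: rank ker ∂_2 − rank ∂_3 = (6 − 6) − 0 = 0, and there is no ∂_3, so H_2 = 0.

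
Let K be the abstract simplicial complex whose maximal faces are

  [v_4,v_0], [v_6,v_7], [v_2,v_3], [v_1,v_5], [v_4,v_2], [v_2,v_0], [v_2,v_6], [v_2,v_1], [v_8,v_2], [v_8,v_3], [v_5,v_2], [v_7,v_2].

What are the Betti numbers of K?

Order the vertices as v_0 < v_1 < v_2 < v_3 < v_4 < v_5 < v_6 < v_7 < v_8. Listing each simplex with vertices in this order, K has dimension 1 with simplices:

  0-simplices (9): [v_0], [v_1], [v_2], [v_3], [v_4], [v_5], [v_6], [v_7], [v_8]
  1-simplices (12): [v_0,v_2], [v_0,v_4], [v_1,v_2], [v_1,v_5], [v_2,v_3], [v_2,v_4], [v_2,v_5], [v_2,v_6], [v_2,v_7], [v_2,v_8], [v_3,v_8], [v_6,v_7]

so the chain groups are C_0 ≅ Z^9, C_1 ≅ Z^12.

∂_1: C_1 → C_0 is given by ∂[p,q] = [q] − [p]. For instance
  ∂[v_1,v_5] = [v_5] − [v_1].
This gives a 9×12 integer matrix of rank 8; reducing to Smith normal form yields diagonal entries (1,1,1,1,1,1,1,1).

Computing H_k = (kernel of ∂_k) / (image of ∂_{k+1}):

  H_0: rank C_0 − rank ∂_1 = 9 − 8 = 1, and the invariant factors of ∂_1 are all 1, so H_0 = Z.
  H_1: rank ker ∂_1 − rank ∂_2 = (12 − 8) − 0 = 4, and there is no ∂_2, so H_1 = Z^4.

As a check, the Euler characteristic is 9 − 12 = -3, which agrees with 1 − 4 = -3.
(K is a triangulation of a wedge of 4 circles.)

Hence the Betti numbers are b_0 = 1, b_1 = 4.

b_0 = 1, b_1 = 4.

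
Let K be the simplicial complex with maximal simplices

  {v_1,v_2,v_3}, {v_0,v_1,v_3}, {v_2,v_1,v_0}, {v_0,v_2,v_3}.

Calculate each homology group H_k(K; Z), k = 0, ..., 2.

H_0 ≅ Z,  H_1 = 0,  H_2 ≅ Z.

Fix the vertex order v_0 < v_1 < v_2 < v_3 and write every simplex with vertices in increasing order. Then dim K = 2 and the simplices of K are:

  0-simplices (4): [v_0], [v_1], [v_2], [v_3]
  1-simplices (6): [v_0,v_1], [v_0,v_2], [v_0,v_3], [v_1,v_2], [v_1,v_3], [v_2,v_3]
  2-simplices (4): [v_0,v_1,v_2], [v_0,v_1,v_3], [v_0,v_2,v_3], [v_1,v_2,v_3]

giving chain groups C_0 ≅ Z^4, C_1 ≅ Z^6, C_2 ≅ Z^4.

The boundary map ∂_1: C_1 → C_0 maps an edge to its endpoints' difference, ∂[p,q] = q − p. For instance
  ∂[v_0,v_2] = [v_2] − [v_0].
This gives a 4×6 integer matrix of rank 3; reducing to Smith normal form yields diagonal entries (1,1,1).

Boundary ∂_2: C_2 → C_1 acts by ∂[p,q,r] = [q,r] − [p,r] + [p,q]. For instance
  ∂[v_0,v_1,v_2] = [v_1,v_2] − [v_0,v_2] + [v_0,v_1],
  ∂[v_1,v_2,v_3] = [v_2,v_3] − [v_1,v_3] + [v_1,v_2].
This gives a 6×4 integer matrix of rank 3; reducing to Smith normal form yields diagonal entries (1,1,1).

Computing H_k = (kernel of ∂_k) / (image of ∂_{k+1}):

  H_0: rank C_0 − rank ∂_1 = 4 − 3 = 1, and the invariant factors of ∂_1 are all 1, so H_0 ≅ Z.
  H_1: rank ker ∂_1 − rank ∂_2 = (6 − 3) − 3 = 0, and the invariant factors of ∂_2 are all 1, so H_1 ≅ 0.
  H_2: rank ker ∂_2 − rank ∂_3 = (4 − 3) − 0 = 1, and there is no ∂_3, so H_2 ≅ Z.

(K is a triangulation of the 2-sphere S^2.)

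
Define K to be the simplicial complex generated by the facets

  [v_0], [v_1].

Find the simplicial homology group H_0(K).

H_0 ≅ Z^2.

Order the vertices as v_0 < v_1. Listing each simplex with vertices in this order, K has dimension 0 with simplices:

  0-simplices (2): [v_0], [v_1]

so the chain groups are C_0 ≅ Z^2.

Computing H_k = (kernel of ∂_k) / (image of ∂_{k+1}):

  H_0: rank C_0 − rank ∂_1 = 2 − 0 = 2, and there is no ∂_1, so H_0 ≅ Z^2.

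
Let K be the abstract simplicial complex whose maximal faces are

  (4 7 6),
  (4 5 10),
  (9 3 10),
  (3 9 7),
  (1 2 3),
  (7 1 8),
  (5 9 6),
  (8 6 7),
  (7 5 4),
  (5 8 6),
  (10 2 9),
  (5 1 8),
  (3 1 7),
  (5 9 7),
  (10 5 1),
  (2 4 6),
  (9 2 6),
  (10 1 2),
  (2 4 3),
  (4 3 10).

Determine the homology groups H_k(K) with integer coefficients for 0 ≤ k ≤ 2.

H_0 = Z,  H_1 = Z × Z/2,  H_2 = 0.

Order the vertices as 1 < 2 < 3 < 4 < 5 < 6 < 7 < 8 < 9 < 10. Listing each simplex with vertices in this order, K has dimension 2 with simplices:

  0-simplices (10): [1], [2], [3], [4], [5], [6], [7], [8], [9], [10]
  1-simplices (30): (30 of them)
  2-simplices (20): (20 of them)

so the chain groups are C_0 ≅ Z^10, C_1 ≅ Z^30, C_2 ≅ Z^20.

∂_1: C_1 → C_0 maps an edge to its endpoints' difference, ∂[p,q] = q − p.
The resulting 10×30 matrix has rank 9, and its Smith normal form has invariant factors (1,1,1,1,1,1,1,1,1).

The boundary map ∂_2: C_2 → C_1 sends each 2-simplex [p,q,r] to [q,r] − [p,r] + [p,q]. For instance
  ∂[3,4,10] = [4,10] − [3,10] + [3,4],
  ∂[3,7,9] = [7,9] − [3,9] + [3,7].
This gives a 30×20 integer matrix of rank 20; reducing to Smith normal form yields diagonal entries (1,1,1,1,1,1,1,1,1,1,1,1,1,1,1,1,1,1,1,2).

Computing H_k = (kernel of ∂_k) / (image of ∂_{k+1}):

  H_0: rank C_0 − rank ∂_1 = 10 − 9 = 1, and the invariant factors of ∂_1 are all 1, so H_0 = Z.
  H_1: rank ker ∂_1 − rank ∂_2 = (30 − 9) − 20 = 1, and ∂_2 has invariant factor 2 > 1, so H_1 = Z × Z/2.
  H_2: rank ker ∂_2 − rank ∂_3 = (20 − 20) − 0 = 0, and there is no ∂_3, so H_2 = 0.

As a check, the Euler characteristic is 10 − 30 + 20 = 0, which agrees with 1 − 1 + 0 = 0.
(K is a triangulation of the Klein bottle.)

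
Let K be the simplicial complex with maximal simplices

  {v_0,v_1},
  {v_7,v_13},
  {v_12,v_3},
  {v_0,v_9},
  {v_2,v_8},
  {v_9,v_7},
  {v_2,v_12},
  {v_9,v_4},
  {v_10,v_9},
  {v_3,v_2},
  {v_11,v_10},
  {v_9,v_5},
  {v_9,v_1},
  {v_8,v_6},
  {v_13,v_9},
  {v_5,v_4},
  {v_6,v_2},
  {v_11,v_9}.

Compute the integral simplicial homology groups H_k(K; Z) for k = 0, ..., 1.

Take the total order v_0 < v_1 < v_2 < v_3 < v_4 < v_5 < v_6 < v_7 < v_8 < v_9 < v_10 < v_11 < v_12 < v_13 on the vertex set. Then K (dimension 1) consists of the simplices:

  0-simplices (14): [v_0], [v_1], [v_2], [v_3], [v_4], [v_5], [v_6], [v_7], [v_8], [v_9], [v_10], [v_11], [v_12], [v_13]
  1-simplices (18): (18 of them)

Hence C_0 ≅ Z^14, C_1 ≅ Z^18.

Boundary ∂_1: C_1 → C_0 maps an edge to its endpoints' difference, ∂[p,q] = q − p. For instance
  ∂[v_0,v_9] = [v_9] − [v_0].
As a 14×18 matrix over Z this has rank 12, with invariant factors (1,1,1,1,1,1,1,1,1,1,1,1).

Now H_k = ker ∂_k / im ∂_{k+1}, so:

  H_0: rank C_0 − rank ∂_1 = 14 − 12 = 2, and the invariant factors of ∂_1 are all 1, so H_0 = Z^2.
  H_1: rank ker ∂_1 − rank ∂_2 = (18 − 12) − 0 = 6, and there is no ∂_2, so H_1 = Z^6.

H_0 ≅ Z^2,  H_1 ≅ Z^6.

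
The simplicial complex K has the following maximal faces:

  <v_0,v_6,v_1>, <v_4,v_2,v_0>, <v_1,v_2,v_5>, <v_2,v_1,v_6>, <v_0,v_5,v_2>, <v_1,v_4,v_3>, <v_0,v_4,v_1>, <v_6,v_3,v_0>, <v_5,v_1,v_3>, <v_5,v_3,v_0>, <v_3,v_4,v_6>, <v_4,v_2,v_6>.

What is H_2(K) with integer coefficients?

Take the total order v_0 < v_1 < v_2 < v_3 < v_4 < v_5 < v_6 on the vertex set. Then K (dimension 2) consists of the simplices:

  0-simplices (7): [v_0], [v_1], [v_2], [v_3], [v_4], [v_5], [v_6]
  1-simplices (18): (18 of them)
  2-simplices (12): (12 of them)

giving chain groups C_0 ≅ Z^7, C_1 ≅ Z^18, C_2 ≅ Z^12.

The boundary map ∂_1: C_1 → C_0 maps an edge to its endpoints' difference, ∂[p,q] = q − p. For instance
  ∂[v_0,v_5] = [v_5] − [v_0].
As a 7×18 matrix over Z this has rank 6, with invariant factors (1,1,1,1,1,1).

∂_2: C_2 → C_1 acts by ∂[p,q,r] = [q,r] − [p,r] + [p,q]. For instance
  ∂[v_1,v_2,v_5] = [v_2,v_5] − [v_1,v_5] + [v_1,v_2],
  ∂[v_0,v_2,v_4] = [v_2,v_4] − [v_0,v_4] + [v_0,v_2].
The 18×12 boundary matrix has rank 12 and Smith normal form diag(1,1,1,1,1,1,1,1,1,1,1,2).

Computing H_k = (kernel of ∂_k) / (image of ∂_{k+1}):

  H_2: rank ker ∂_2 − rank ∂_3 = (12 − 12) − 0 = 0, and there is no ∂_3, so H_2 ≅ 0.

H_2 = 0.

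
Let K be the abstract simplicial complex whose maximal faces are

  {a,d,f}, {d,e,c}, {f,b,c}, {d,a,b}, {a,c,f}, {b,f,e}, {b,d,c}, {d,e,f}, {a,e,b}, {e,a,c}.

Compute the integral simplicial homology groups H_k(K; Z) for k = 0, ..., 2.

H_0 ≅ Z,  H_1 ≅ Z/2,  H_2 = 0.

Fix the vertex order a < b < c < d < e < f and write every simplex with vertices in increasing order. Then dim K = 2 and the simplices of K are:

  0-simplices (6): a, b, c, d, e, f
  1-simplices (15): ab, ac, ad, ae, af, bc, bd, be, bf, cd, ce, cf, de, df, ef
  2-simplices (10): abd, abe, ace, acf, adf, bcd, bcf, bef, cde, def

Hence C_0 ≅ Z^6, C_1 ≅ Z^15, C_2 ≅ Z^10.

The boundary map ∂_1: C_1 → C_0 sends each edge [p,q] (with p < q) to q − p. For instance
  ∂ef = f − e.
The resulting 6×15 matrix has rank 5, and its Smith normal form has invariant factors (1,1,1,1,1).

∂_2: C_2 → C_1 maps a triangle to the signed sum of its edges. For instance
  ∂bcf = cf − bf + bc,
  ∂ace = ce − ae + ac.
The 15×10 boundary matrix has rank 10 and Smith normal form diag(1,1,1,1,1,1,1,1,1,2).

From H_k ≅ ker(∂_k) / im(∂_{k+1}) we obtain:

  H_0: rank C_0 − rank ∂_1 = 6 − 5 = 1, and the invariant factors of ∂_1 are all 1, so H_0 = Z.
  H_1: rank ker ∂_1 − rank ∂_2 = (15 − 5) − 10 = 0, and ∂_2 has invariant factor 2 > 1, so H_1 = Z/2.
  H_2: rank ker ∂_2 − rank ∂_3 = (10 − 10) − 0 = 0, and there is no ∂_3, so H_2 = 0.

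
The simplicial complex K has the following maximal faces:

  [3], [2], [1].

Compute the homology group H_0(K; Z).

K has 3 vertices.
rank ∂_0 = 0, rank ∂_1 = 0 ⇒ b_0 = 3 − 0 − 0 = 3. So H_0 ≅ Z^3.

H_0 ≅ Z^3.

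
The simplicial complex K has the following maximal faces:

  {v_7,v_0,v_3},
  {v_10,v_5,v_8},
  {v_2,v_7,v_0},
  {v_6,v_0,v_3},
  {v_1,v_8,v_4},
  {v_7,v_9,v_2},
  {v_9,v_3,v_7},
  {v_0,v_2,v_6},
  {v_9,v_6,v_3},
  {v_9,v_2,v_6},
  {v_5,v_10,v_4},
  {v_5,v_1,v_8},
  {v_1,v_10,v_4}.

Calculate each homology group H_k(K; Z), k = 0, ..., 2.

Order the vertices as v_0 < v_1 < v_2 < v_3 < v_4 < v_5 < v_6 < v_7 < v_8 < v_9 < v_10. Listing each simplex with vertices in this order, K has dimension 2 with simplices:

  0-simplices (11): [v_0], [v_1], [v_2], [v_3], [v_4], [v_5], [v_6], [v_7], [v_8], [v_9], [v_10]
  1-simplices (22): (22 of them)
  2-simplices (13): (13 of them)

Hence C_0 ≅ Z^11, C_1 ≅ Z^22, C_2 ≅ Z^13.

Boundary ∂_1: C_1 → C_0 is given by ∂[p,q] = [q] − [p].
The resulting 11×22 matrix has rank 9, and its Smith normal form has invariant factors (1,1,1,1,1,1,1,1,1).

The boundary map ∂_2: C_2 → C_1 sends each 2-simplex [p,q,r] to [q,r] − [p,r] + [p,q]. For instance
  ∂[v_3,v_6,v_9] = [v_6,v_9] − [v_3,v_9] + [v_3,v_6],
  ∂[v_0,v_2,v_6] = [v_2,v_6] − [v_0,v_6] + [v_0,v_2].
The 22×13 boundary matrix has rank 12 and Smith normal form diag(1,1,1,1,1,1,1,1,1,1,1,1).

Computing H_k = (kernel of ∂_k) / (image of ∂_{k+1}):

  H_0: rank C_0 − rank ∂_1 = 11 − 9 = 2, and the invariant factors of ∂_1 are all 1, so H_0 = Z^2.
  H_1: rank ker ∂_1 − rank ∂_2 = (22 − 9) − 12 = 1, and the invariant factors of ∂_2 are all 1, so H_1 = Z.
  H_2: rank ker ∂_2 − rank ∂_3 = (13 − 12) − 0 = 1, and there is no ∂_3, so H_2 = Z.

As a check, the Euler characteristic is 11 − 22 + 13 = 2, which agrees with 2 − 1 + 1 = 2.

H_0 = Z^2,  H_1 = Z,  H_2 = Z.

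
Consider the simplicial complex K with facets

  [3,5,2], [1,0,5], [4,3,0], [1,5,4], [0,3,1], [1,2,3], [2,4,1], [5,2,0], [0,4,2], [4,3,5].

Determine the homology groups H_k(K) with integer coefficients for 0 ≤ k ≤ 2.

Fix the vertex order 0 < 1 < 2 < 3 < 4 < 5 and write every simplex with vertices in increasing order. Then dim K = 2 and the simplices of K are:

  0-simplices (6): [0], [1], [2], [3], [4], [5]
  1-simplices (15): [0,1], [0,2], [0,3], [0,4], [0,5], [1,2], [1,3], [1,4], [1,5], [2,3], [2,4], [2,5], [3,4], [3,5], [4,5]
  2-simplices (10): [0,1,3], [0,1,5], [0,2,4], [0,2,5], [0,3,4], [1,2,3], [1,2,4], [1,4,5], [2,3,5], [3,4,5]

Hence C_0 ≅ Z^6, C_1 ≅ Z^15, C_2 ≅ Z^10.

The boundary map ∂_1: C_1 → C_0 maps an edge to its endpoints' difference, ∂[p,q] = q − p.
This gives a 6×15 integer matrix of rank 5; reducing to Smith normal form yields diagonal entries (1,1,1,1,1).

∂_2: C_2 → C_1 sends each 2-simplex [p,q,r] to [q,r] − [p,r] + [p,q]. For instance
  ∂[0,3,4] = [3,4] − [0,4] + [0,3],
  ∂[1,4,5] = [4,5] − [1,5] + [1,4].
As a 15×10 matrix over Z this has rank 10, with invariant factors (1,1,1,1,1,1,1,1,1,2).

Computing H_k = (kernel of ∂_k) / (image of ∂_{k+1}):

  H_0: rank C_0 − rank ∂_1 = 6 − 5 = 1, and the invariant factors of ∂_1 are all 1, so H_0 = Z.
  H_1: rank ker ∂_1 − rank ∂_2 = (15 − 5) − 10 = 0, and ∂_2 has invariant factor 2 > 1, so H_1 = Z_2.
  H_2: rank ker ∂_2 − rank ∂_3 = (10 − 10) − 0 = 0, and there is no ∂_3, so H_2 = 0.

As a check, the Euler characteristic is 6 − 15 + 10 = 1, which agrees with 1 − 0 + 0 = 1.
(K is a triangulation of the real projective plane RP^2.)

H_0 = Z,  H_1 = Z_2,  H_2 = 0.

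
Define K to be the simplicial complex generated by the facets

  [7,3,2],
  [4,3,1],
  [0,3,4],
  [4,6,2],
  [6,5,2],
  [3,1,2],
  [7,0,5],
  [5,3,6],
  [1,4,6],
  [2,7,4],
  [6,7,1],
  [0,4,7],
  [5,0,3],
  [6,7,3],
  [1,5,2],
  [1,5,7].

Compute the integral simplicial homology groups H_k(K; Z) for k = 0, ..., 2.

We work with the vertex ordering 0 < 1 < 2 < 3 < 4 < 5 < 6 < 7. The simplices of K, each written with vertices in increasing order, are:

  0-simplices (8): [0], [1], [2], [3], [4], [5], [6], [7]
  1-simplices (24): (24 of them)
  2-simplices (16): [0,3,4], [0,3,5], [0,4,7], [0,5,7], [1,2,3], [1,2,5], [1,3,4], [1,4,6], [1,5,7], [1,6,7], [2,3,7], [2,4,6], [2,4,7], [2,5,6], [3,5,6], [3,6,7]

Hence C_0 ≅ Z^8, C_1 ≅ Z^24, C_2 ≅ Z^16.

The boundary map ∂_1: C_1 → C_0 sends each edge [p,q] (with p < q) to q − p. For instance
  ∂[1,5] = [5] − [1].
As a 8×24 matrix over Z this has rank 7, with invariant factors (1,1,1,1,1,1,1).

Boundary ∂_2: C_2 → C_1 sends each 2-simplex [p,q,r] to [q,r] − [p,r] + [p,q]. For instance
  ∂[1,3,4] = [3,4] − [1,4] + [1,3],
  ∂[1,6,7] = [6,7] − [1,7] + [1,6].
The resulting 24×16 matrix has rank 15, and its Smith normal form has invariant factors (1,1,1,1,1,1,1,1,1,1,1,1,1,1,1).

Now H_k = ker ∂_k / im ∂_{k+1}, so:

  H_0: rank C_0 − rank ∂_1 = 8 − 7 = 1, and the invariant factors of ∂_1 are all 1, so H_0 = Z.
  H_1: rank ker ∂_1 − rank ∂_2 = (24 − 7) − 15 = 2, and the invariant factors of ∂_2 are all 1, so H_1 = Z^2.
  H_2: rank ker ∂_2 − rank ∂_3 = (16 − 15) − 0 = 1, and there is no ∂_3, so H_2 = Z.

(K is a triangulation of the torus T^2.)

H_0 ≅ Z,  H_1 ≅ Z^2,  H_2 ≅ Z.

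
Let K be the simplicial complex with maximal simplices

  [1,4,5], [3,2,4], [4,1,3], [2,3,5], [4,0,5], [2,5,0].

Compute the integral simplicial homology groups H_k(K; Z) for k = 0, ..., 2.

H_0 = Z,  H_1 = Z,  H_2 = 0.

Take the total order 0 < 1 < 2 < 3 < 4 < 5 on the vertex set. Then K (dimension 2) consists of the simplices:

  0-simplices (6): [0], [1], [2], [3], [4], [5]
  1-simplices (12): [0,2], [0,4], [0,5], [1,3], [1,4], [1,5], [2,3], [2,4], [2,5], [3,4], [3,5], [4,5]
  2-simplices (6): [0,2,5], [0,4,5], [1,3,4], [1,4,5], [2,3,4], [2,3,5]

Hence C_0 ≅ Z^6, C_1 ≅ Z^12, C_2 ≅ Z^6.

The boundary map ∂_1: C_1 → C_0 sends each edge [p,q] (with p < q) to q − p.
The resulting 6×12 matrix has rank 5, and its Smith normal form has invariant factors (1,1,1,1,1).

The boundary map ∂_2: C_2 → C_1 sends each 2-simplex [p,q,r] to [q,r] − [p,r] + [p,q]. For instance
  ∂[2,3,4] = [3,4] − [2,4] + [2,3],
  ∂[1,4,5] = [4,5] − [1,5] + [1,4].
This gives a 12×6 integer matrix of rank 6; reducing to Smith normal form yields diagonal entries (1,1,1,1,1,1).

From H_k ≅ ker(∂_k) / im(∂_{k+1}) we obtain:

  H_0: rank C_0 − rank ∂_1 = 6 − 5 = 1, and the invariant factors of ∂_1 are all 1, so H_0 = Z.
  H_1: rank ker ∂_1 − rank ∂_2 = (12 − 5) − 6 = 1, and the invariant factors of ∂_2 are all 1, so H_1 = Z.
  H_2: rank ker ∂_2 − rank ∂_3 = (6 − 6) − 0 = 0, and there is no ∂_3, so H_2 = 0.

(K is a triangulation of the cylinder S^1 x I.)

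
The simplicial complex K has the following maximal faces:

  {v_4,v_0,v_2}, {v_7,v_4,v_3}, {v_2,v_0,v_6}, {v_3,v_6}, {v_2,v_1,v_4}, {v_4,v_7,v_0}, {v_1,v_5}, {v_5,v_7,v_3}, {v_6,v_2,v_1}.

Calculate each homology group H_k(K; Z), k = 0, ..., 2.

H_0 ≅ Z,  H_1 ≅ Z^2,  H_2 = 0.

We work with the vertex ordering v_0 < v_1 < v_2 < v_3 < v_4 < v_5 < v_6 < v_7. The simplices of K, each written with vertices in increasing order, are:

  0-simplices (8): [v_0], [v_1], [v_2], [v_3], [v_4], [v_5], [v_6], [v_7]
  1-simplices (16): (16 of them)
  2-simplices (7): [v_0,v_2,v_4], [v_0,v_2,v_6], [v_0,v_4,v_7], [v_1,v_2,v_4], [v_1,v_2,v_6], [v_3,v_4,v_7], [v_3,v_5,v_7]

so the chain groups are C_0 ≅ Z^8, C_1 ≅ Z^16, C_2 ≅ Z^7.

The boundary map ∂_1: C_1 → C_0 maps an edge to its endpoints' difference, ∂[p,q] = q − p. For instance
  ∂[v_5,v_7] = [v_7] − [v_5].
The 8×16 boundary matrix has rank 7 and Smith normal form diag(1,1,1,1,1,1,1).

Boundary ∂_2: C_2 → C_1 sends each 2-simplex [p,q,r] to [q,r] − [p,r] + [p,q]. For instance
  ∂[v_3,v_4,v_7] = [v_4,v_7] − [v_3,v_7] + [v_3,v_4],
  ∂[v_0,v_2,v_4] = [v_2,v_4] − [v_0,v_4] + [v_0,v_2].
The resulting 16×7 matrix has rank 7, and its Smith normal form has invariant factors (1,1,1,1,1,1,1).

From H_k ≅ ker(∂_k) / im(∂_{k+1}) we obtain:

  H_0: rank C_0 − rank ∂_1 = 8 − 7 = 1, and the invariant factors of ∂_1 are all 1, so H_0 = Z.
  H_1: rank ker ∂_1 − rank ∂_2 = (16 − 7) − 7 = 2, and the invariant factors of ∂_2 are all 1, so H_1 = Z^2.
  H_2: rank ker ∂_2 − rank ∂_3 = (7 − 7) − 0 = 0, and there is no ∂_3, so H_2 = 0.

As a check, the Euler characteristic is 8 − 16 + 7 = -1, which agrees with 1 − 2 + 0 = -1.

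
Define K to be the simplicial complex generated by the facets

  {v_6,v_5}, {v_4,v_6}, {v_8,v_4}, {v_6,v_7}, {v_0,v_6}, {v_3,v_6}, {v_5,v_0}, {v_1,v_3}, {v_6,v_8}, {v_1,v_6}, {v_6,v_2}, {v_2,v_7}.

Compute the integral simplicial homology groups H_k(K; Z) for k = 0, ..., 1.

H_0 = Z,  H_1 = Z^4.

Take the total order v_0 < v_1 < v_2 < v_3 < v_4 < v_5 < v_6 < v_7 < v_8 on the vertex set. Then K (dimension 1) consists of the simplices:

  0-simplices (9): [v_0], [v_1], [v_2], [v_3], [v_4], [v_5], [v_6], [v_7], [v_8]
  1-simplices (12): [v_0,v_5], [v_0,v_6], [v_1,v_3], [v_1,v_6], [v_2,v_6], [v_2,v_7], [v_3,v_6], [v_4,v_6], [v_4,v_8], [v_5,v_6], [v_6,v_7], [v_6,v_8]

Hence C_0 ≅ Z^9, C_1 ≅ Z^12.

Boundary ∂_1: C_1 → C_0 is given by ∂[p,q] = [q] − [p]. For instance
  ∂[v_1,v_6] = [v_6] − [v_1].
The resulting 9×12 matrix has rank 8, and its Smith normal form has invariant factors (1,1,1,1,1,1,1,1).

Computing H_k = (kernel of ∂_k) / (image of ∂_{k+1}):

  H_0: rank C_0 − rank ∂_1 = 9 − 8 = 1, and the invariant factors of ∂_1 are all 1, so H_0 = Z.
  H_1: rank ker ∂_1 − rank ∂_2 = (12 − 8) − 0 = 4, and there is no ∂_2, so H_1 = Z^4.

As a check, the Euler characteristic is 9 − 12 = -3, which agrees with 1 − 4 = -3.
(K is a triangulation of a wedge of 4 circles.)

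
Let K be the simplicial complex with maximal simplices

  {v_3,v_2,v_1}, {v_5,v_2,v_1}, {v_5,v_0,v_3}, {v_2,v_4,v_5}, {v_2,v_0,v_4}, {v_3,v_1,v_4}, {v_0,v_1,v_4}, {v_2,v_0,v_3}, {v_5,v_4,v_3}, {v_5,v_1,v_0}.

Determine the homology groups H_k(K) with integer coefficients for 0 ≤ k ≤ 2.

Take the total order v_0 < v_1 < v_2 < v_3 < v_4 < v_5 on the vertex set. Then K (dimension 2) consists of the simplices:

  0-simplices (6): [v_0], [v_1], [v_2], [v_3], [v_4], [v_5]
  1-simplices (15): (15 of them)
  2-simplices (10): [v_0,v_1,v_4], [v_0,v_1,v_5], [v_0,v_2,v_3], [v_0,v_2,v_4], [v_0,v_3,v_5], [v_1,v_2,v_3], [v_1,v_2,v_5], [v_1,v_3,v_4], [v_2,v_4,v_5], [v_3,v_4,v_5]

so the chain groups are C_0 ≅ Z^6, C_1 ≅ Z^15, C_2 ≅ Z^10.

Boundary ∂_1: C_1 → C_0 sends each edge [p,q] (with p < q) to q − p. For instance
  ∂[v_2,v_3] = [v_3] − [v_2].
As a 6×15 matrix over Z this has rank 5, with invariant factors (1,1,1,1,1).

The boundary map ∂_2: C_2 → C_1 maps a triangle to the signed sum of its edges. For instance
  ∂[v_1,v_2,v_5] = [v_2,v_5] − [v_1,v_5] + [v_1,v_2],
  ∂[v_2,v_4,v_5] = [v_4,v_5] − [v_2,v_5] + [v_2,v_4].
As a 15×10 matrix over Z this has rank 10, with invariant factors (1,1,1,1,1,1,1,1,1,2).

From H_k ≅ ker(∂_k) / im(∂_{k+1}) we obtain:

  H_0: rank C_0 − rank ∂_1 = 6 − 5 = 1, and the invariant factors of ∂_1 are all 1, so H_0 = Z.
  H_1: rank ker ∂_1 − rank ∂_2 = (15 − 5) − 10 = 0, and ∂_2 has invariant factor 2 > 1, so H_1 = Z/2Z.
  H_2: rank ker ∂_2 − rank ∂_3 = (10 − 10) − 0 = 0, and there is no ∂_3, so H_2 = 0.

As a check, the Euler characteristic is 6 − 15 + 10 = 1, which agrees with 1 − 0 + 0 = 1.

H_0 = Z,  H_1 = Z/2Z,  H_2 = 0.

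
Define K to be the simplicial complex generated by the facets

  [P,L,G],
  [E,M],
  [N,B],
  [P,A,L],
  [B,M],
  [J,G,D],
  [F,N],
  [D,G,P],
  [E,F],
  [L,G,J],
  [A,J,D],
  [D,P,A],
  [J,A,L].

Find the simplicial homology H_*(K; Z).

H_0 ≅ Z^2,  H_1 ≅ Z,  H_2 ≅ Z.

Take the total order A < B < D < E < F < G < J < L < M < N < P on the vertex set. Then K (dimension 2) consists of the simplices:

  0-simplices (11): A, B, D, E, F, G, J, L, M, N, P
  1-simplices (17): AD, AJ, AL, AP, BM, BN, DG, DJ, DP, EF, EM, FN, GJ, GL, GP, JL, LP
  2-simplices (8): ADJ, ADP, AJL, ALP, DGJ, DGP, GJL, GLP

giving chain groups C_0 ≅ Z^11, C_1 ≅ Z^17, C_2 ≅ Z^8.

The boundary map ∂_1: C_1 → C_0 maps an edge to its endpoints' difference, ∂[p,q] = q − p. For instance
  ∂AP = P − A.
As a 11×17 matrix over Z this has rank 9, with invariant factors (1,1,1,1,1,1,1,1,1).

∂_2: C_2 → C_1 sends each 2-simplex [p,q,r] to [q,r] − [p,r] + [p,q]. For instance
  ∂AJL = JL − AL + AJ,
  ∂ALP = LP − AP + AL.
The 17×8 boundary matrix has rank 7 and Smith normal form diag(1,1,1,1,1,1,1).

Now H_k = ker ∂_k / im ∂_{k+1}, so:

  H_0: rank C_0 − rank ∂_1 = 11 − 9 = 2, and the invariant factors of ∂_1 are all 1, so H_0 ≅ Z^2.
  H_1: rank ker ∂_1 − rank ∂_2 = (17 − 9) − 7 = 1, and the invariant factors of ∂_2 are all 1, so H_1 ≅ Z.
  H_2: rank ker ∂_2 − rank ∂_3 = (8 − 7) − 0 = 1, and there is no ∂_3, so H_2 ≅ Z.

As a check, the Euler characteristic is 11 − 17 + 8 = 2, which agrees with 2 − 1 + 1 = 2.
(K is a triangulation of the disjoint union of the circle S^1 and the 2-sphere S^2.)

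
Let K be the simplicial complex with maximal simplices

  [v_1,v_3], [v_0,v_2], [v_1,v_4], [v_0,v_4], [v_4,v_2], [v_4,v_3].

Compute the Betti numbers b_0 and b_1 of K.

Fix the vertex order v_0 < v_1 < v_2 < v_3 < v_4 and write every simplex with vertices in increasing order. Then dim K = 1 and the simplices of K are:

  0-simplices (5): [v_0], [v_1], [v_2], [v_3], [v_4]
  1-simplices (6): [v_0,v_2], [v_0,v_4], [v_1,v_3], [v_1,v_4], [v_2,v_4], [v_3,v_4]

so the chain groups are C_0 ≅ Z^5, C_1 ≅ Z^6.

∂_1: C_1 → C_0 sends each edge [p,q] (with p < q) to q − p. For instance
  ∂[v_2,v_4] = [v_4] − [v_2].
As a 5×6 matrix over Z this has rank 4, with invariant factors (1,1,1,1).

Now H_k = ker ∂_k / im ∂_{k+1}, so:

  H_0: rank C_0 − rank ∂_1 = 5 − 4 = 1, and the invariant factors of ∂_1 are all 1, so H_0 = Z.
  H_1: rank ker ∂_1 − rank ∂_2 = (6 − 4) − 0 = 2, and there is no ∂_2, so H_1 = Z^2.

(K is a triangulation of a wedge of 2 circles.)

Hence the Betti numbers are b_0 = 1, b_1 = 2.

b_0 = 1, b_1 = 2.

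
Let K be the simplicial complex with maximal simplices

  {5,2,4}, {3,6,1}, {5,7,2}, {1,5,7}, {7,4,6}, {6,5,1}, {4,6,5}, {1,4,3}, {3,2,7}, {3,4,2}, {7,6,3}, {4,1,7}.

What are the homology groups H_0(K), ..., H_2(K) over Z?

Fix the vertex order 1 < 2 < 3 < 4 < 5 < 6 < 7 and write every simplex with vertices in increasing order. Then dim K = 2 and the simplices of K are:

  0-simplices (7): [1], [2], [3], [4], [5], [6], [7]
  1-simplices (18): [1,3], [1,4], [1,5], [1,6], [1,7], [2,3], [2,4], [2,5], [2,7], [3,4], [3,6], [3,7], [4,5], [4,6], [4,7], [5,6], [5,7], [6,7]
  2-simplices (12): [1,3,4], [1,3,6], [1,4,7], [1,5,6], [1,5,7], [2,3,4], [2,3,7], [2,4,5], [2,5,7], [3,6,7], [4,5,6], [4,6,7]

so the chain groups are C_0 ≅ Z^7, C_1 ≅ Z^18, C_2 ≅ Z^12.

The boundary map ∂_1: C_1 → C_0 is given by ∂[p,q] = [q] − [p].
This gives a 7×18 integer matrix of rank 6; reducing to Smith normal form yields diagonal entries (1,1,1,1,1,1).

∂_2: C_2 → C_1 sends each 2-simplex [p,q,r] to [q,r] − [p,r] + [p,q]. For instance
  ∂[4,5,6] = [5,6] − [4,6] + [4,5],
  ∂[2,3,7] = [3,7] − [2,7] + [2,3].
The 18×12 boundary matrix has rank 12 and Smith normal form diag(1,1,1,1,1,1,1,1,1,1,1,2).

From H_k ≅ ker(∂_k) / im(∂_{k+1}) we obtain:

  H_0: rank C_0 − rank ∂_1 = 7 − 6 = 1, and the invariant factors of ∂_1 are all 1, so H_0 ≅ Z.
  H_1: rank ker ∂_1 − rank ∂_2 = (18 − 6) − 12 = 0, and ∂_2 has invariant factor 2 > 1, so H_1 ≅ Z/2.
  H_2: rank ker ∂_2 − rank ∂_3 = (12 − 12) − 0 = 0, and there is no ∂_3, so H_2 ≅ 0.

H_0 = Z,  H_1 = Z/2,  H_2 = 0.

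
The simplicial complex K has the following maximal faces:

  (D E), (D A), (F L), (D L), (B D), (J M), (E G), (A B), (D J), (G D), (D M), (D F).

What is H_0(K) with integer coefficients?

H_0 = Z.

Fix the vertex order A < B < D < E < F < G < J < L < M and write every simplex with vertices in increasing order. Then dim K = 1 and the simplices of K are:

  0-simplices (9): A, B, D, E, F, G, J, L, M
  1-simplices (12): AB, AD, BD, DE, DF, DG, DJ, DL, DM, EG, FL, JM

giving chain groups C_0 ≅ Z^9, C_1 ≅ Z^12.

Boundary ∂_1: C_1 → C_0 sends each edge [p,q] (with p < q) to q − p. For instance
  ∂BD = D − B.
As a 9×12 matrix over Z this has rank 8, with invariant factors (1,1,1,1,1,1,1,1).

From H_k ≅ ker(∂_k) / im(∂_{k+1}) we obtain:

  H_0: rank C_0 − rank ∂_1 = 9 − 8 = 1, and the invariant factors of ∂_1 are all 1, so H_0 = Z.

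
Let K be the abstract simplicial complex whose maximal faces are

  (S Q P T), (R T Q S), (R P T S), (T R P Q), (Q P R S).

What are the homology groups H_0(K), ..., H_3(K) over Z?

H_0 ≅ Z,  H_1 = 0,  H_2 = 0,  H_3 ≅ Z.

K has 5 vertices, 10 edges, 10 triangles, 5 3-simplices.
rank ∂_0 = 0, rank ∂_1 = 4 ⇒ b_0 = 5 − 0 − 4 = 1; all invariant factors of ∂_1 are 1 so no torsion. So H_0 ≅ Z.
rank ∂_1 = 4, rank ∂_2 = 6 ⇒ b_1 = 10 − 4 − 6 = 0; all invariant factors of ∂_2 are 1 so no torsion. So H_1 ≅ 0.
rank ∂_2 = 6, rank ∂_3 = 4 ⇒ b_2 = 10 − 6 − 4 = 0; all invariant factors of ∂_3 are 1 so no torsion. So H_2 ≅ 0.
rank ∂_3 = 4, rank ∂_4 = 0 ⇒ b_3 = 5 − 4 − 0 = 1. So H_3 ≅ Z.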